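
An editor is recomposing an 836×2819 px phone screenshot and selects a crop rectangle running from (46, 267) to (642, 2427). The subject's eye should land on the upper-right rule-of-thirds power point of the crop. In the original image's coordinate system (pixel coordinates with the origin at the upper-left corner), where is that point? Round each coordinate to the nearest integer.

(443, 987)

Crop width = 642 − 46 = 596 px; one third is 198.67 px.
Crop height = 2427 − 267 = 2160 px; one third is 720.00 px.
The upper-right point is two-thirds across and one-third down within the crop:
x = 46 + 2 × 198.67 ≈ 443; y = 267 + 1 × 720.00 ≈ 987.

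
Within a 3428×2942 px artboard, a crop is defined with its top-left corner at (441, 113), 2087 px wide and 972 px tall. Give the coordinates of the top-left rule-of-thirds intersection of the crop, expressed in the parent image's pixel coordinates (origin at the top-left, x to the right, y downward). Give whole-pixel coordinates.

One third of the crop width 2087 is 695.67 px.
One third of the crop height 972 is 324.00 px.
The top-left point is one-third across and one-third down within the crop:
x = 441 + 1 × 695.67 ≈ 1137; y = 113 + 1 × 324.00 ≈ 437.

(1137, 437)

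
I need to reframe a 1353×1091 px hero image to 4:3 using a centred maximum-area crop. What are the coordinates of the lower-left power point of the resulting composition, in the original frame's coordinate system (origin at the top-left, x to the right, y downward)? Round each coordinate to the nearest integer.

x = 451 px, y = 715 px

1353/1091 < 4/3, so the 4:3 crop keeps the full width 1353 and trims height to 1353 × 3/4 = 1014.75 px.
Top offset = (1091 − 1014.75)/2 = 38.12 px; left offset = 0.
Lower-left is one-third across and two-thirds down within the crop:
x = 0.00 + 1 × 1353.00/3 ≈ 451; y = 38.12 + 2 × 1014.75/3 ≈ 715.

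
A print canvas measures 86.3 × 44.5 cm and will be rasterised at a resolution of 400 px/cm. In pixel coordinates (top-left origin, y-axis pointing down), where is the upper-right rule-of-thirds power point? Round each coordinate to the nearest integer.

In pixels the canvas is 86.3 × 400 = 34520 wide and 44.5 × 400 = 17800 tall.
The upper-right point is two-thirds across and one-third down:
x = 2 × 34520/3 ≈ 23013; y = 1 × 17800/3 ≈ 5933.

(23013, 5933)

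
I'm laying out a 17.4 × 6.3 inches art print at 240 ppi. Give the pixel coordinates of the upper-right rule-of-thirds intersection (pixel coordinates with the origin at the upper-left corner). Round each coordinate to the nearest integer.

In pixels the canvas is 17.4 × 240 = 4176 wide and 6.3 × 240 = 1512 tall.
The upper-right point is two-thirds across and one-third down:
x = 2 × 4176/3 ≈ 2784; y = 1 × 1512/3 ≈ 504.

x = 2784 px, y = 504 px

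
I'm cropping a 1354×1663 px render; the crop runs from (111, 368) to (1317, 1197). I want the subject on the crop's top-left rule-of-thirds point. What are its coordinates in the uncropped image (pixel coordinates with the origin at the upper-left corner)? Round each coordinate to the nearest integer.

x = 513 px, y = 644 px

Crop width = 1317 − 111 = 1206 px; one third is 402.00 px.
Crop height = 1197 − 368 = 829 px; one third is 276.33 px.
The top-left point is one-third across and one-third down within the crop:
x = 111 + 1 × 402.00 ≈ 513; y = 368 + 1 × 276.33 ≈ 644.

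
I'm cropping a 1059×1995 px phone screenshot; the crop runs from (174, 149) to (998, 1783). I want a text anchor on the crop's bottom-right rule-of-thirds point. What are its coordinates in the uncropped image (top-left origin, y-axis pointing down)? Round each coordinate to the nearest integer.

x = 723 px, y = 1238 px

Crop width = 998 − 174 = 824 px; one third is 274.67 px.
Crop height = 1783 − 149 = 1634 px; one third is 544.67 px.
The bottom-right point is two-thirds across and two-thirds down within the crop:
x = 174 + 2 × 274.67 ≈ 723; y = 149 + 2 × 544.67 ≈ 1238.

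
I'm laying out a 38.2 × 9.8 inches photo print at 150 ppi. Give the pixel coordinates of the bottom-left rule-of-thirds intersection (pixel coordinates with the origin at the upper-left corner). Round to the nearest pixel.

In pixels the canvas is 38.2 × 150 = 5730 wide and 9.8 × 150 = 1470 tall.
The bottom-left point is one-third across and two-thirds down:
x = 1 × 5730/3 ≈ 1910; y = 2 × 1470/3 ≈ 980.

x = 1910 px, y = 980 px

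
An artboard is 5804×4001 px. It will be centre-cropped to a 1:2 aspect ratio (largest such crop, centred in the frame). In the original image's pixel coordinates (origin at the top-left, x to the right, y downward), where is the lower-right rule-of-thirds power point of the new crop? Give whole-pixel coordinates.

(3235, 2667)

5804/4001 > 1/2, so the 1:2 crop keeps the full height 4001 and trims width to 4001 × 1/2 = 2000.50 px.
Left offset = (5804 − 2000.50)/2 = 1901.75 px; top offset = 0.
Lower-right is two-thirds across and two-thirds down within the crop:
x = 1901.75 + 2 × 2000.50/3 ≈ 3235; y = 0.00 + 2 × 4001.00/3 ≈ 2667.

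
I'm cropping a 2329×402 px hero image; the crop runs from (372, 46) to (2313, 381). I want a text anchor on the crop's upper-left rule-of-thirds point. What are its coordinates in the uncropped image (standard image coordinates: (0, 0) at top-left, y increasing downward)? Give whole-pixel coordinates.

Crop width = 2313 − 372 = 1941 px; one third is 647.00 px.
Crop height = 381 − 46 = 335 px; one third is 111.67 px.
The upper-left point is one-third across and one-third down within the crop:
x = 372 + 1 × 647.00 ≈ 1019; y = 46 + 1 × 111.67 ≈ 158.

x = 1019 px, y = 158 px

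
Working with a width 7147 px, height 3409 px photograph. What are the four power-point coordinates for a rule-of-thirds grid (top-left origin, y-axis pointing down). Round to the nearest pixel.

(2382, 1136), (4765, 1136), (2382, 2273), (4765, 2273)

One third of 7147 is 2382.33; one third of 3409 is 1136.33.
Vertical third lines at x = 2382 and x = 4765; horizontal third lines at y = 1136 and y = 2273.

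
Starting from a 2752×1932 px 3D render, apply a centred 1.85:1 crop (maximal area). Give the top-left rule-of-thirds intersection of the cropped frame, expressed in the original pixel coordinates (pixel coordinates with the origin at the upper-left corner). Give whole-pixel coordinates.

(917, 718)

2752/1932 < 1.85/1, so the 1.85:1 crop keeps the full width 2752 and trims height to 2752 × 1/1.85 = 1487.57 px.
Top offset = (1932 − 1487.57)/2 = 222.22 px; left offset = 0.
Top-left is one-third across and one-third down within the crop:
x = 0.00 + 1 × 2752.00/3 ≈ 917; y = 222.22 + 1 × 1487.57/3 ≈ 718.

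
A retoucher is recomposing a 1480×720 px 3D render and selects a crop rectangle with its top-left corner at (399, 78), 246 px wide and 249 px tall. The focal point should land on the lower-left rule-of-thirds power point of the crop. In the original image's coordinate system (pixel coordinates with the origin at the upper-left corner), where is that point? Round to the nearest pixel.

(481, 244)

One third of the crop width 246 is 82.00 px.
One third of the crop height 249 is 83.00 px.
The lower-left point is one-third across and two-thirds down within the crop:
x = 399 + 1 × 82.00 ≈ 481; y = 78 + 2 × 83.00 ≈ 244.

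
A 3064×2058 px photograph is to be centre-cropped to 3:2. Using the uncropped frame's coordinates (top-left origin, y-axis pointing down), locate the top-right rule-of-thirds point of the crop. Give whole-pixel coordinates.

3064/2058 < 3/2, so the 3:2 crop keeps the full width 3064 and trims height to 3064 × 2/3 = 2042.67 px.
Top offset = (2058 − 2042.67)/2 = 7.67 px; left offset = 0.
Top-right is two-thirds across and one-third down within the crop:
x = 0.00 + 2 × 3064.00/3 ≈ 2043; y = 7.67 + 1 × 2042.67/3 ≈ 689.

x = 2043 px, y = 689 px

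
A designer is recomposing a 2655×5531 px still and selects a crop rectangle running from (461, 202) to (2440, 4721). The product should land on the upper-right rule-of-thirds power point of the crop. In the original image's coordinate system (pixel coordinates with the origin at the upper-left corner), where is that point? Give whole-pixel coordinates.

Crop width = 2440 − 461 = 1979 px; one third is 659.67 px.
Crop height = 4721 − 202 = 4519 px; one third is 1506.33 px.
The upper-right point is two-thirds across and one-third down within the crop:
x = 461 + 2 × 659.67 ≈ 1780; y = 202 + 1 × 1506.33 ≈ 1708.

x = 1780 px, y = 1708 px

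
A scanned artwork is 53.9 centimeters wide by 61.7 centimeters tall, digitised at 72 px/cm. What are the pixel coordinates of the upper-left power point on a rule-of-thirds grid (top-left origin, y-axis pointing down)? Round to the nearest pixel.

(1294, 1481)

In pixels the canvas is 53.9 × 72 = 3880.8 wide and 61.7 × 72 = 4442.4 tall.
The upper-left point is one-third across and one-third down:
x = 1 × 3880.8/3 ≈ 1294; y = 1 × 4442.4/3 ≈ 1481.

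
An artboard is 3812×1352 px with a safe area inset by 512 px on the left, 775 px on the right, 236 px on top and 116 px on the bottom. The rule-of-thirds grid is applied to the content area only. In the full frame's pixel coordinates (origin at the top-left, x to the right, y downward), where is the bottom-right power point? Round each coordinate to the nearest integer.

(2195, 903)

Content width = 3812 − 512 − 775 = 2525 px; content height = 1352 − 236 − 116 = 1000 px.
Bottom-right is two-thirds across and two-thirds down within the content area.
x = 512 + 2 × 2525/3 = 512 + 1683.33 ≈ 2195
y = 236 + 2 × 1000/3 = 236 + 666.67 ≈ 903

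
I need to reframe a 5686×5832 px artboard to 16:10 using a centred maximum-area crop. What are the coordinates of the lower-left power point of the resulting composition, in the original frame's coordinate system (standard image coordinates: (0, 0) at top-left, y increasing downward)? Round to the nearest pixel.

5686/5832 < 16/10, so the 16:10 crop keeps the full width 5686 and trims height to 5686 × 10/16 = 3553.75 px.
Top offset = (5832 − 3553.75)/2 = 1139.12 px; left offset = 0.
Lower-left is one-third across and two-thirds down within the crop:
x = 0.00 + 1 × 5686.00/3 ≈ 1895; y = 1139.12 + 2 × 3553.75/3 ≈ 3508.

x = 1895 px, y = 3508 px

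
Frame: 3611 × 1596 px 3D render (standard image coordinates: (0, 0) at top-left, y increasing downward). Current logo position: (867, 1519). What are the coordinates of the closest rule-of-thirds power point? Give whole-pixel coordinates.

(1204, 1064)

Third lines: x ∈ {1204, 2407}, y ∈ {532, 1064}.
867 is closer to x = 1204; 1519 is closer to y = 1064.
So the nearest intersection is the lower-left power point.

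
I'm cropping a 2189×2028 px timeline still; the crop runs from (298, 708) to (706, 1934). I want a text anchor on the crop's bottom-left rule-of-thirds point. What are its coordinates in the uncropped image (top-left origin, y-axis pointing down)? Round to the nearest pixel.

(434, 1525)

Crop width = 706 − 298 = 408 px; one third is 136.00 px.
Crop height = 1934 − 708 = 1226 px; one third is 408.67 px.
The bottom-left point is one-third across and two-thirds down within the crop:
x = 298 + 1 × 136.00 ≈ 434; y = 708 + 2 × 408.67 ≈ 1525.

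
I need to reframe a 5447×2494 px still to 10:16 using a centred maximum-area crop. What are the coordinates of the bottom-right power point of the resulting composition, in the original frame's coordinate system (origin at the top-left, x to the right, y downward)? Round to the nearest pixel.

5447/2494 > 10/16, so the 10:16 crop keeps the full height 2494 and trims width to 2494 × 10/16 = 1558.75 px.
Left offset = (5447 − 1558.75)/2 = 1944.12 px; top offset = 0.
Bottom-right is two-thirds across and two-thirds down within the crop:
x = 1944.12 + 2 × 1558.75/3 ≈ 2983; y = 0.00 + 2 × 2494.00/3 ≈ 1663.

x = 2983 px, y = 1663 px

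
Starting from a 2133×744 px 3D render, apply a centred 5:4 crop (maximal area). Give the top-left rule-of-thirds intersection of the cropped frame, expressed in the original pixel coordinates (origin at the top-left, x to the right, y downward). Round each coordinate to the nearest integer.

2133/744 > 5/4, so the 5:4 crop keeps the full height 744 and trims width to 744 × 5/4 = 930.00 px.
Left offset = (2133 − 930.00)/2 = 601.50 px; top offset = 0.
Top-left is one-third across and one-third down within the crop:
x = 601.50 + 1 × 930.00/3 ≈ 912; y = 0.00 + 1 × 744.00/3 ≈ 248.

(912, 248)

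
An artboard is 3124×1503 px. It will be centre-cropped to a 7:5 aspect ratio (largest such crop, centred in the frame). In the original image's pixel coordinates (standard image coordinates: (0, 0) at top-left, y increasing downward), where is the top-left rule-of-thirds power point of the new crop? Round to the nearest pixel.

(1211, 501)

3124/1503 > 7/5, so the 7:5 crop keeps the full height 1503 and trims width to 1503 × 7/5 = 2104.20 px.
Left offset = (3124 − 2104.20)/2 = 509.90 px; top offset = 0.
Top-left is one-third across and one-third down within the crop:
x = 509.90 + 1 × 2104.20/3 ≈ 1211; y = 0.00 + 1 × 1503.00/3 ≈ 501.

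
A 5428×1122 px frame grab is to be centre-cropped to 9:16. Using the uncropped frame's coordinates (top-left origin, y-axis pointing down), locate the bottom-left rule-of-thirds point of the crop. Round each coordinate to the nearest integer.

5428/1122 > 9/16, so the 9:16 crop keeps the full height 1122 and trims width to 1122 × 9/16 = 631.12 px.
Left offset = (5428 − 631.12)/2 = 2398.44 px; top offset = 0.
Bottom-left is one-third across and two-thirds down within the crop:
x = 2398.44 + 1 × 631.12/3 ≈ 2609; y = 0.00 + 2 × 1122.00/3 ≈ 748.

(2609, 748)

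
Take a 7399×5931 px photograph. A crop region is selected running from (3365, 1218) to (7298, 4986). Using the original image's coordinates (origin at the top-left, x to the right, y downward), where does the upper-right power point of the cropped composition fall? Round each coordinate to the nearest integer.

Crop width = 7298 − 3365 = 3933 px; one third is 1311.00 px.
Crop height = 4986 − 1218 = 3768 px; one third is 1256.00 px.
The upper-right point is two-thirds across and one-third down within the crop:
x = 3365 + 2 × 1311.00 ≈ 5987; y = 1218 + 1 × 1256.00 ≈ 2474.

x = 5987 px, y = 2474 px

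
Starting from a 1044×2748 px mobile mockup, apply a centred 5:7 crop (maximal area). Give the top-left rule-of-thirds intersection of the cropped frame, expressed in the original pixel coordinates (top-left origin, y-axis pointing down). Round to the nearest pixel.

x = 348 px, y = 1130 px

1044/2748 < 5/7, so the 5:7 crop keeps the full width 1044 and trims height to 1044 × 7/5 = 1461.60 px.
Top offset = (2748 − 1461.60)/2 = 643.20 px; left offset = 0.
Top-left is one-third across and one-third down within the crop:
x = 0.00 + 1 × 1044.00/3 ≈ 348; y = 643.20 + 1 × 1461.60/3 ≈ 1130.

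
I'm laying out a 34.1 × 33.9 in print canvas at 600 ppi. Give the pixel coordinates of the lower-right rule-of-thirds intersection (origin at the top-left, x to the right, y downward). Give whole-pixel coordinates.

(13640, 13560)

In pixels the canvas is 34.1 × 600 = 20460 wide and 33.9 × 600 = 20340 tall.
The lower-right point is two-thirds across and two-thirds down:
x = 2 × 20460/3 ≈ 13640; y = 2 × 20340/3 ≈ 13560.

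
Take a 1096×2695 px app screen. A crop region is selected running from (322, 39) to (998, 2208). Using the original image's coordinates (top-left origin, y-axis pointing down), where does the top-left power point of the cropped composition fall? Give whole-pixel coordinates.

x = 547 px, y = 762 px

Crop width = 998 − 322 = 676 px; one third is 225.33 px.
Crop height = 2208 − 39 = 2169 px; one third is 723.00 px.
The top-left point is one-third across and one-third down within the crop:
x = 322 + 1 × 225.33 ≈ 547; y = 39 + 1 × 723.00 ≈ 762.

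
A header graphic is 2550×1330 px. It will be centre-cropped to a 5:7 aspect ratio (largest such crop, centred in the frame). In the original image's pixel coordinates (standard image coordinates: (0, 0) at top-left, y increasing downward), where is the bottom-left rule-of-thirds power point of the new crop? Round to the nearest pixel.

x = 1117 px, y = 887 px

2550/1330 > 5/7, so the 5:7 crop keeps the full height 1330 and trims width to 1330 × 5/7 = 950.00 px.
Left offset = (2550 − 950.00)/2 = 800.00 px; top offset = 0.
Bottom-left is one-third across and two-thirds down within the crop:
x = 800.00 + 1 × 950.00/3 ≈ 1117; y = 0.00 + 2 × 1330.00/3 ≈ 887.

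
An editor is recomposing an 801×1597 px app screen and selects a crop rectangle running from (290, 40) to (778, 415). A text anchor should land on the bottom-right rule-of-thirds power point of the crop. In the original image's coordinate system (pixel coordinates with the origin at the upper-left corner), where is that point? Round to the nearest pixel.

(615, 290)

Crop width = 778 − 290 = 488 px; one third is 162.67 px.
Crop height = 415 − 40 = 375 px; one third is 125.00 px.
The bottom-right point is two-thirds across and two-thirds down within the crop:
x = 290 + 2 × 162.67 ≈ 615; y = 40 + 2 × 125.00 ≈ 290.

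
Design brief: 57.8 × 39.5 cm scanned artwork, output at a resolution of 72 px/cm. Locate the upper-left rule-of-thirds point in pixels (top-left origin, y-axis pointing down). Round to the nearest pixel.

In pixels the canvas is 57.8 × 72 = 4161.6 wide and 39.5 × 72 = 2844 tall.
The upper-left point is one-third across and one-third down:
x = 1 × 4161.6/3 ≈ 1387; y = 1 × 2844/3 ≈ 948.

x = 1387 px, y = 948 px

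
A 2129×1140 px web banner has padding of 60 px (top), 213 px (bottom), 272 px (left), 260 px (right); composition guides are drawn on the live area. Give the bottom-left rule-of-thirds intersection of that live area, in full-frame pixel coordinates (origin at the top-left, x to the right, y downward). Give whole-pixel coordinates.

(804, 638)

Content width = 2129 − 272 − 260 = 1597 px; content height = 1140 − 60 − 213 = 867 px.
Bottom-left is one-third across and two-thirds down within the live area.
x = 272 + 1 × 1597/3 = 272 + 532.33 ≈ 804
y = 60 + 2 × 867/3 = 60 + 578.00 ≈ 638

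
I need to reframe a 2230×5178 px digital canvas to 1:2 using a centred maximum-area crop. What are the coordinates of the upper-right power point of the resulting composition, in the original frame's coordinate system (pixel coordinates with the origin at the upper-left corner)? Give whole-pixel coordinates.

(1487, 1846)

2230/5178 < 1/2, so the 1:2 crop keeps the full width 2230 and trims height to 2230 × 2/1 = 4460.00 px.
Top offset = (5178 − 4460.00)/2 = 359.00 px; left offset = 0.
Upper-right is two-thirds across and one-third down within the crop:
x = 0.00 + 2 × 2230.00/3 ≈ 1487; y = 359.00 + 1 × 4460.00/3 ≈ 1846.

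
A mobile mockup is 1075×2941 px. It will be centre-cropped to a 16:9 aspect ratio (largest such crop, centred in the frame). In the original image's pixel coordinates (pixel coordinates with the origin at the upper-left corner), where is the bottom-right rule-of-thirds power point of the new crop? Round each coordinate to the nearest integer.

(717, 1571)

1075/2941 < 16/9, so the 16:9 crop keeps the full width 1075 and trims height to 1075 × 9/16 = 604.69 px.
Top offset = (2941 − 604.69)/2 = 1168.16 px; left offset = 0.
Bottom-right is two-thirds across and two-thirds down within the crop:
x = 0.00 + 2 × 1075.00/3 ≈ 717; y = 1168.16 + 2 × 604.69/3 ≈ 1571.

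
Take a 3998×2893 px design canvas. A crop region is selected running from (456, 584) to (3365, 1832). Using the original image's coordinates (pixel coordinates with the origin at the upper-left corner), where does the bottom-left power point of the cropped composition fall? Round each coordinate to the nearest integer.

(1426, 1416)

Crop width = 3365 − 456 = 2909 px; one third is 969.67 px.
Crop height = 1832 − 584 = 1248 px; one third is 416.00 px.
The bottom-left point is one-third across and two-thirds down within the crop:
x = 456 + 1 × 969.67 ≈ 1426; y = 584 + 2 × 416.00 ≈ 1416.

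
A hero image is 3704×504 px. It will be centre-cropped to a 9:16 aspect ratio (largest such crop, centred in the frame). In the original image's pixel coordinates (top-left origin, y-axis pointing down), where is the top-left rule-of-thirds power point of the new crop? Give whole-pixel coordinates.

3704/504 > 9/16, so the 9:16 crop keeps the full height 504 and trims width to 504 × 9/16 = 283.50 px.
Left offset = (3704 − 283.50)/2 = 1710.25 px; top offset = 0.
Top-left is one-third across and one-third down within the crop:
x = 1710.25 + 1 × 283.50/3 ≈ 1805; y = 0.00 + 1 × 504.00/3 ≈ 168.

x = 1805 px, y = 168 px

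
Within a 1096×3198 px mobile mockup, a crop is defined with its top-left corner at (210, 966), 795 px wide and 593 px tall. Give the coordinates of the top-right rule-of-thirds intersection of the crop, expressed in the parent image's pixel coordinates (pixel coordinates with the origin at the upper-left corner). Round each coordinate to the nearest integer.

(740, 1164)

One third of the crop width 795 is 265.00 px.
One third of the crop height 593 is 197.67 px.
The top-right point is two-thirds across and one-third down within the crop:
x = 210 + 2 × 265.00 ≈ 740; y = 966 + 1 × 197.67 ≈ 1164.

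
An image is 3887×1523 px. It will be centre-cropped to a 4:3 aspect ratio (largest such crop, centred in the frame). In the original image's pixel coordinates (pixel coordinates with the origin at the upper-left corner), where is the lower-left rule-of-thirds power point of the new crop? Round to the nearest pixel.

3887/1523 > 4/3, so the 4:3 crop keeps the full height 1523 and trims width to 1523 × 4/3 = 2030.67 px.
Left offset = (3887 − 2030.67)/2 = 928.17 px; top offset = 0.
Lower-left is one-third across and two-thirds down within the crop:
x = 928.17 + 1 × 2030.67/3 ≈ 1605; y = 0.00 + 2 × 1523.00/3 ≈ 1015.

x = 1605 px, y = 1015 px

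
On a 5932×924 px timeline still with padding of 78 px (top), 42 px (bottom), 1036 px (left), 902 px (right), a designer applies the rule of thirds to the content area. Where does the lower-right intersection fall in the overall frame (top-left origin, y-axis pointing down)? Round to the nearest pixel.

Content width = 5932 − 1036 − 902 = 3994 px; content height = 924 − 78 − 42 = 804 px.
Lower-right is two-thirds across and two-thirds down within the content area.
x = 1036 + 2 × 3994/3 = 1036 + 2662.67 ≈ 3699
y = 78 + 2 × 804/3 = 78 + 536.00 ≈ 614

(3699, 614)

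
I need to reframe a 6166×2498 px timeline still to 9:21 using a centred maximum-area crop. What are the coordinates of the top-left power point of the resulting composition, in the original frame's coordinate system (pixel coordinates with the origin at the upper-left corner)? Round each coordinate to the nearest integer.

(2905, 833)

6166/2498 > 9/21, so the 9:21 crop keeps the full height 2498 and trims width to 2498 × 9/21 = 1070.57 px.
Left offset = (6166 − 1070.57)/2 = 2547.71 px; top offset = 0.
Top-left is one-third across and one-third down within the crop:
x = 2547.71 + 1 × 1070.57/3 ≈ 2905; y = 0.00 + 1 × 2498.00/3 ≈ 833.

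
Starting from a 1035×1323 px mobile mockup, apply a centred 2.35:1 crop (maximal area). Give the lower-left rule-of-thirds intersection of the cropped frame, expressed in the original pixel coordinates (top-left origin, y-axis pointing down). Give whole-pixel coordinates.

(345, 735)

1035/1323 < 2.35/1, so the 2.35:1 crop keeps the full width 1035 and trims height to 1035 × 1/2.35 = 440.43 px.
Top offset = (1323 − 440.43)/2 = 441.29 px; left offset = 0.
Lower-left is one-third across and two-thirds down within the crop:
x = 0.00 + 1 × 1035.00/3 ≈ 345; y = 441.29 + 2 × 440.43/3 ≈ 735.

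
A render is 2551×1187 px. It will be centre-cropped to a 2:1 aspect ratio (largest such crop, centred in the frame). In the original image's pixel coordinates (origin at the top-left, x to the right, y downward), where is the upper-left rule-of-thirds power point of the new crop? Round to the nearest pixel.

2551/1187 > 2/1, so the 2:1 crop keeps the full height 1187 and trims width to 1187 × 2/1 = 2374.00 px.
Left offset = (2551 − 2374.00)/2 = 88.50 px; top offset = 0.
Upper-left is one-third across and one-third down within the crop:
x = 88.50 + 1 × 2374.00/3 ≈ 880; y = 0.00 + 1 × 1187.00/3 ≈ 396.

(880, 396)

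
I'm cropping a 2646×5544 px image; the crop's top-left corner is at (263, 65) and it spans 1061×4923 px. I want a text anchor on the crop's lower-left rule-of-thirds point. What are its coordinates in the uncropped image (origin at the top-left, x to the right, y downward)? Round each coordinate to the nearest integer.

One third of the crop width 1061 is 353.67 px.
One third of the crop height 4923 is 1641.00 px.
The lower-left point is one-third across and two-thirds down within the crop:
x = 263 + 1 × 353.67 ≈ 617; y = 65 + 2 × 1641.00 ≈ 3347.

(617, 3347)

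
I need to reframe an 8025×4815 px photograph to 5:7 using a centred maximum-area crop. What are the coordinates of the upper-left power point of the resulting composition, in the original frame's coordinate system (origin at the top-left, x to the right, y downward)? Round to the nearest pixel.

x = 3439 px, y = 1605 px

8025/4815 > 5/7, so the 5:7 crop keeps the full height 4815 and trims width to 4815 × 5/7 = 3439.29 px.
Left offset = (8025 − 3439.29)/2 = 2292.86 px; top offset = 0.
Upper-left is one-third across and one-third down within the crop:
x = 2292.86 + 1 × 3439.29/3 ≈ 3439; y = 0.00 + 1 × 4815.00/3 ≈ 1605.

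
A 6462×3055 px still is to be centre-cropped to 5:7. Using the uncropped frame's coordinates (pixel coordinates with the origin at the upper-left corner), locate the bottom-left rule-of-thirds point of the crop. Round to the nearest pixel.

6462/3055 > 5/7, so the 5:7 crop keeps the full height 3055 and trims width to 3055 × 5/7 = 2182.14 px.
Left offset = (6462 − 2182.14)/2 = 2139.93 px; top offset = 0.
Bottom-left is one-third across and two-thirds down within the crop:
x = 2139.93 + 1 × 2182.14/3 ≈ 2867; y = 0.00 + 2 × 3055.00/3 ≈ 2037.

x = 2867 px, y = 2037 px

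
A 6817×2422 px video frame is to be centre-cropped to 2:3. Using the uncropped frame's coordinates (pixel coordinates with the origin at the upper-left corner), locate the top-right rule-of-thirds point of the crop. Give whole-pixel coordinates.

(3678, 807)

6817/2422 > 2/3, so the 2:3 crop keeps the full height 2422 and trims width to 2422 × 2/3 = 1614.67 px.
Left offset = (6817 − 1614.67)/2 = 2601.17 px; top offset = 0.
Top-right is two-thirds across and one-third down within the crop:
x = 2601.17 + 2 × 1614.67/3 ≈ 3678; y = 0.00 + 1 × 2422.00/3 ≈ 807.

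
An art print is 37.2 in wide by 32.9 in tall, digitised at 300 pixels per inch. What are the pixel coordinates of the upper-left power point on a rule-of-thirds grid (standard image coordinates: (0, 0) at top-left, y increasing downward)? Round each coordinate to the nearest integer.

In pixels the canvas is 37.2 × 300 = 11160 wide and 32.9 × 300 = 9870 tall.
The upper-left point is one-third across and one-third down:
x = 1 × 11160/3 ≈ 3720; y = 1 × 9870/3 ≈ 3290.

x = 3720 px, y = 3290 px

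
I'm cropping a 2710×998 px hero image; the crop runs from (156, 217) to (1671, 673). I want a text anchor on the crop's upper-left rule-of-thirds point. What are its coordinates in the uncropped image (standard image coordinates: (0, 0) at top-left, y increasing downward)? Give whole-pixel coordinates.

(661, 369)

Crop width = 1671 − 156 = 1515 px; one third is 505.00 px.
Crop height = 673 − 217 = 456 px; one third is 152.00 px.
The upper-left point is one-third across and one-third down within the crop:
x = 156 + 1 × 505.00 ≈ 661; y = 217 + 1 × 152.00 ≈ 369.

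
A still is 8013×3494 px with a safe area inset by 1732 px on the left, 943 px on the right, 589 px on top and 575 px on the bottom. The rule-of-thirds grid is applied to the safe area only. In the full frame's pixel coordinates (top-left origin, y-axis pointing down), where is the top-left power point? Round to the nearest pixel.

Content width = 8013 − 1732 − 943 = 5338 px; content height = 3494 − 589 − 575 = 2330 px.
Top-left is one-third across and one-third down within the safe area.
x = 1732 + 1 × 5338/3 = 1732 + 1779.33 ≈ 3511
y = 589 + 1 × 2330/3 = 589 + 776.67 ≈ 1366

x = 3511 px, y = 1366 px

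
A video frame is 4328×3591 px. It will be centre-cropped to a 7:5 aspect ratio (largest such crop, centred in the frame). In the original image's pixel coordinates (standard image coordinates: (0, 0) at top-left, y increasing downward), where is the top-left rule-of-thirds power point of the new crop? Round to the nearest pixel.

x = 1443 px, y = 1280 px

4328/3591 < 7/5, so the 7:5 crop keeps the full width 4328 and trims height to 4328 × 5/7 = 3091.43 px.
Top offset = (3591 − 3091.43)/2 = 249.79 px; left offset = 0.
Top-left is one-third across and one-third down within the crop:
x = 0.00 + 1 × 4328.00/3 ≈ 1443; y = 249.79 + 1 × 3091.43/3 ≈ 1280.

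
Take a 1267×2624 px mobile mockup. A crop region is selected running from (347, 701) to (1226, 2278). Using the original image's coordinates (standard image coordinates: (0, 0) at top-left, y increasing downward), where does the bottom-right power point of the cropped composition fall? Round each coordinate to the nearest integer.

Crop width = 1226 − 347 = 879 px; one third is 293.00 px.
Crop height = 2278 − 701 = 1577 px; one third is 525.67 px.
The bottom-right point is two-thirds across and two-thirds down within the crop:
x = 347 + 2 × 293.00 ≈ 933; y = 701 + 2 × 525.67 ≈ 1752.

(933, 1752)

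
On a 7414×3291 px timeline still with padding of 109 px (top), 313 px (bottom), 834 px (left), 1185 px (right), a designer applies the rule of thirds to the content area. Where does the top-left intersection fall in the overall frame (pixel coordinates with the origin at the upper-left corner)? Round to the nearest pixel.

Content width = 7414 − 834 − 1185 = 5395 px; content height = 3291 − 109 − 313 = 2869 px.
Top-left is one-third across and one-third down within the content area.
x = 834 + 1 × 5395/3 = 834 + 1798.33 ≈ 2632
y = 109 + 1 × 2869/3 = 109 + 956.33 ≈ 1065

x = 2632 px, y = 1065 px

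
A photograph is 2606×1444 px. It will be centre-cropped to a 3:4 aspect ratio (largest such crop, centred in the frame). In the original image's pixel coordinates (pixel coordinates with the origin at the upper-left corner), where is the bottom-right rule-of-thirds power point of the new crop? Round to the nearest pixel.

2606/1444 > 3/4, so the 3:4 crop keeps the full height 1444 and trims width to 1444 × 3/4 = 1083.00 px.
Left offset = (2606 − 1083.00)/2 = 761.50 px; top offset = 0.
Bottom-right is two-thirds across and two-thirds down within the crop:
x = 761.50 + 2 × 1083.00/3 ≈ 1484; y = 0.00 + 2 × 1444.00/3 ≈ 963.

x = 1484 px, y = 963 px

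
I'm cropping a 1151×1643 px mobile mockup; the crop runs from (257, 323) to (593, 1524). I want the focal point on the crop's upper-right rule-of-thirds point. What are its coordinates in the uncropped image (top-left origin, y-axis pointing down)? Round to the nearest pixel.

Crop width = 593 − 257 = 336 px; one third is 112.00 px.
Crop height = 1524 − 323 = 1201 px; one third is 400.33 px.
The upper-right point is two-thirds across and one-third down within the crop:
x = 257 + 2 × 112.00 ≈ 481; y = 323 + 1 × 400.33 ≈ 723.

(481, 723)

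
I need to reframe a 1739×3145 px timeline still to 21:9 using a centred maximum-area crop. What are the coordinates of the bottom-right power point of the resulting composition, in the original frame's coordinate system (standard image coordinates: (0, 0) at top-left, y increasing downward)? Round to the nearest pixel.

(1159, 1697)

1739/3145 < 21/9, so the 21:9 crop keeps the full width 1739 and trims height to 1739 × 9/21 = 745.29 px.
Top offset = (3145 − 745.29)/2 = 1199.86 px; left offset = 0.
Bottom-right is two-thirds across and two-thirds down within the crop:
x = 0.00 + 2 × 1739.00/3 ≈ 1159; y = 1199.86 + 2 × 745.29/3 ≈ 1697.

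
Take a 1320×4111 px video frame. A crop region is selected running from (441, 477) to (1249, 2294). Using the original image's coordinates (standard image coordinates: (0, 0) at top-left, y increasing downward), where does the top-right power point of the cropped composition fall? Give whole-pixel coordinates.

Crop width = 1249 − 441 = 808 px; one third is 269.33 px.
Crop height = 2294 − 477 = 1817 px; one third is 605.67 px.
The top-right point is two-thirds across and one-third down within the crop:
x = 441 + 2 × 269.33 ≈ 980; y = 477 + 1 × 605.67 ≈ 1083.

(980, 1083)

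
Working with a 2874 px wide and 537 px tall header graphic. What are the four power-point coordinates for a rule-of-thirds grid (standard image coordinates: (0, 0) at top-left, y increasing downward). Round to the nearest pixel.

One third of 2874 is 958; one third of 537 is 179.
Vertical third lines at x = 958 and x = 1916; horizontal third lines at y = 179 and y = 358.

(958, 179), (1916, 179), (958, 358), (1916, 358)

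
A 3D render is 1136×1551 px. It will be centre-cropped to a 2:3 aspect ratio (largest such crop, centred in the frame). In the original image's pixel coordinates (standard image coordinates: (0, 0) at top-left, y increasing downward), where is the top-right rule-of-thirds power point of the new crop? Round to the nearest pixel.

(740, 517)

1136/1551 > 2/3, so the 2:3 crop keeps the full height 1551 and trims width to 1551 × 2/3 = 1034.00 px.
Left offset = (1136 − 1034.00)/2 = 51.00 px; top offset = 0.
Top-right is two-thirds across and one-third down within the crop:
x = 51.00 + 2 × 1034.00/3 ≈ 740; y = 0.00 + 1 × 1551.00/3 ≈ 517.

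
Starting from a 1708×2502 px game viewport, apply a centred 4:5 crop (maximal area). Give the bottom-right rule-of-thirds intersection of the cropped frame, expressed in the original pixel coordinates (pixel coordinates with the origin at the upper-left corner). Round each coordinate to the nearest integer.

x = 1139 px, y = 1607 px

1708/2502 < 4/5, so the 4:5 crop keeps the full width 1708 and trims height to 1708 × 5/4 = 2135.00 px.
Top offset = (2502 − 2135.00)/2 = 183.50 px; left offset = 0.
Bottom-right is two-thirds across and two-thirds down within the crop:
x = 0.00 + 2 × 1708.00/3 ≈ 1139; y = 183.50 + 2 × 2135.00/3 ≈ 1607.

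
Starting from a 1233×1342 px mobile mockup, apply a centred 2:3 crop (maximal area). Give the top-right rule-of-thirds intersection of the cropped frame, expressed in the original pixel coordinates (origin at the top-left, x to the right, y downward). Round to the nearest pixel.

x = 766 px, y = 447 px

1233/1342 > 2/3, so the 2:3 crop keeps the full height 1342 and trims width to 1342 × 2/3 = 894.67 px.
Left offset = (1233 − 894.67)/2 = 169.17 px; top offset = 0.
Top-right is two-thirds across and one-third down within the crop:
x = 169.17 + 2 × 894.67/3 ≈ 766; y = 0.00 + 1 × 1342.00/3 ≈ 447.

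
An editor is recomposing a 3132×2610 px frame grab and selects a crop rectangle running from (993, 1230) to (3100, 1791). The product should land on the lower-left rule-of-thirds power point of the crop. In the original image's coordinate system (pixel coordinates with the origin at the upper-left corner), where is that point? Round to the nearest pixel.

Crop width = 3100 − 993 = 2107 px; one third is 702.33 px.
Crop height = 1791 − 1230 = 561 px; one third is 187.00 px.
The lower-left point is one-third across and two-thirds down within the crop:
x = 993 + 1 × 702.33 ≈ 1695; y = 1230 + 2 × 187.00 ≈ 1604.

(1695, 1604)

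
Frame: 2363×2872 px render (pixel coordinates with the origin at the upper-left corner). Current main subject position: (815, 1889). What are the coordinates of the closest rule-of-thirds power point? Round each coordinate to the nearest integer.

Third lines: x ∈ {788, 1575}, y ∈ {957, 1915}.
815 is closer to x = 788; 1889 is closer to y = 1915.
So the nearest intersection is the lower-left power point.

x = 788 px, y = 1915 px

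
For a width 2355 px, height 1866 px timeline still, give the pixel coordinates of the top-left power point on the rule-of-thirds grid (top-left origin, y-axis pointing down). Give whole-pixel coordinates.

The top-left point sits one-third of the way across and one-third of the way down.
x = 1 × 2355/3 ≈ 785; y = 1 × 1866/3 ≈ 622.

(785, 622)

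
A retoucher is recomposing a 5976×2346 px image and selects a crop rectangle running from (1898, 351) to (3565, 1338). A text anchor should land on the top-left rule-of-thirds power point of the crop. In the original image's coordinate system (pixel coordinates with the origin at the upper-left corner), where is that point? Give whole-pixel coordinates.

Crop width = 3565 − 1898 = 1667 px; one third is 555.67 px.
Crop height = 1338 − 351 = 987 px; one third is 329.00 px.
The top-left point is one-third across and one-third down within the crop:
x = 1898 + 1 × 555.67 ≈ 2454; y = 351 + 1 × 329.00 ≈ 680.

x = 2454 px, y = 680 px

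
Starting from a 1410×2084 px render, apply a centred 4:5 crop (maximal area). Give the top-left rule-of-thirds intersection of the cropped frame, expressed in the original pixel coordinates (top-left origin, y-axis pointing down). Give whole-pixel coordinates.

(470, 748)

1410/2084 < 4/5, so the 4:5 crop keeps the full width 1410 and trims height to 1410 × 5/4 = 1762.50 px.
Top offset = (2084 − 1762.50)/2 = 160.75 px; left offset = 0.
Top-left is one-third across and one-third down within the crop:
x = 0.00 + 1 × 1410.00/3 ≈ 470; y = 160.75 + 1 × 1762.50/3 ≈ 748.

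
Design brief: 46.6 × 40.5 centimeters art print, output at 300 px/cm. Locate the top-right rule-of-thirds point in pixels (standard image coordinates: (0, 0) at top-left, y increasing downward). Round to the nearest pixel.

In pixels the canvas is 46.6 × 300 = 13980 wide and 40.5 × 300 = 12150 tall.
The top-right point is two-thirds across and one-third down:
x = 2 × 13980/3 ≈ 9320; y = 1 × 12150/3 ≈ 4050.

x = 9320 px, y = 4050 px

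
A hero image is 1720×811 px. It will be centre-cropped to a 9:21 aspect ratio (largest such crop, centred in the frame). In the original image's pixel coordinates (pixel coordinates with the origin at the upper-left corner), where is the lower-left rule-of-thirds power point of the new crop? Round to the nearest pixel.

1720/811 > 9/21, so the 9:21 crop keeps the full height 811 and trims width to 811 × 9/21 = 347.57 px.
Left offset = (1720 − 347.57)/2 = 686.21 px; top offset = 0.
Lower-left is one-third across and two-thirds down within the crop:
x = 686.21 + 1 × 347.57/3 ≈ 802; y = 0.00 + 2 × 811.00/3 ≈ 541.

x = 802 px, y = 541 px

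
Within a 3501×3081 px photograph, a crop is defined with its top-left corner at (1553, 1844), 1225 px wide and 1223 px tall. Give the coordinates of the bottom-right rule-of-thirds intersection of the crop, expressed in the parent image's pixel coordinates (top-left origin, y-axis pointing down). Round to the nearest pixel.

One third of the crop width 1225 is 408.33 px.
One third of the crop height 1223 is 407.67 px.
The bottom-right point is two-thirds across and two-thirds down within the crop:
x = 1553 + 2 × 408.33 ≈ 2370; y = 1844 + 2 × 407.67 ≈ 2659.

x = 2370 px, y = 2659 px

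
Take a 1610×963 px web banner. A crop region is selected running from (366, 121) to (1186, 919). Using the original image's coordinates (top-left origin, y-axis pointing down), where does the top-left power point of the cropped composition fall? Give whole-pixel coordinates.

(639, 387)

Crop width = 1186 − 366 = 820 px; one third is 273.33 px.
Crop height = 919 − 121 = 798 px; one third is 266.00 px.
The top-left point is one-third across and one-third down within the crop:
x = 366 + 1 × 273.33 ≈ 639; y = 121 + 1 × 266.00 ≈ 387.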